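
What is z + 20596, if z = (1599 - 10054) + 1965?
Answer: 14106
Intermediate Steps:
z = -6490 (z = -8455 + 1965 = -6490)
z + 20596 = -6490 + 20596 = 14106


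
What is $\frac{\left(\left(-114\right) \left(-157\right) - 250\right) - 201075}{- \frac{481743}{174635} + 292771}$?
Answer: $- \frac{32032774145}{51127581842} \approx -0.62653$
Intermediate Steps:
$\frac{\left(\left(-114\right) \left(-157\right) - 250\right) - 201075}{- \frac{481743}{174635} + 292771} = \frac{\left(17898 - 250\right) - 201075}{\left(-481743\right) \frac{1}{174635} + 292771} = \frac{17648 - 201075}{- \frac{481743}{174635} + 292771} = - \frac{183427}{\frac{51127581842}{174635}} = \left(-183427\right) \frac{174635}{51127581842} = - \frac{32032774145}{51127581842}$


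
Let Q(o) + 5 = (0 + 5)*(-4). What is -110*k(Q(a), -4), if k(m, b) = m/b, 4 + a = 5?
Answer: -1375/2 ≈ -687.50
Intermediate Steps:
a = 1 (a = -4 + 5 = 1)
Q(o) = -25 (Q(o) = -5 + (0 + 5)*(-4) = -5 + 5*(-4) = -5 - 20 = -25)
-110*k(Q(a), -4) = -(-2750)/(-4) = -(-2750)*(-1)/4 = -110*25/4 = -1375/2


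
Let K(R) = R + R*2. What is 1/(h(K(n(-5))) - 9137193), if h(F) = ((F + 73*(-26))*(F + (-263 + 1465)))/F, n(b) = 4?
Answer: -3/27983980 ≈ -1.0720e-7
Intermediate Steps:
K(R) = 3*R (K(R) = R + 2*R = 3*R)
h(F) = (-1898 + F)*(1202 + F)/F (h(F) = ((F - 1898)*(F + 1202))/F = ((-1898 + F)*(1202 + F))/F = (-1898 + F)*(1202 + F)/F)
1/(h(K(n(-5))) - 9137193) = 1/((-696 + 3*4 - 2281396/(3*4)) - 9137193) = 1/((-696 + 12 - 2281396/12) - 9137193) = 1/((-696 + 12 - 2281396*1/12) - 9137193) = 1/((-696 + 12 - 570349/3) - 9137193) = 1/(-572401/3 - 9137193) = 1/(-27983980/3) = -3/27983980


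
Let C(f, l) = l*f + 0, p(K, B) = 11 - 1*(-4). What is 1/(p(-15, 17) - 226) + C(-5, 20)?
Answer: -21101/211 ≈ -100.00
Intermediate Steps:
p(K, B) = 15 (p(K, B) = 11 + 4 = 15)
C(f, l) = f*l (C(f, l) = f*l + 0 = f*l)
1/(p(-15, 17) - 226) + C(-5, 20) = 1/(15 - 226) - 5*20 = 1/(-211) - 100 = -1/211 - 100 = -21101/211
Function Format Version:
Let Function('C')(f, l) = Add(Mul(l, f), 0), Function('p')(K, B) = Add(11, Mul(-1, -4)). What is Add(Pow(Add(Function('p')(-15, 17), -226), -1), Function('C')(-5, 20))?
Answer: Rational(-21101, 211) ≈ -100.00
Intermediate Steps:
Function('p')(K, B) = 15 (Function('p')(K, B) = Add(11, 4) = 15)
Function('C')(f, l) = Mul(f, l) (Function('C')(f, l) = Add(Mul(f, l), 0) = Mul(f, l))
Add(Pow(Add(Function('p')(-15, 17), -226), -1), Function('C')(-5, 20)) = Add(Pow(Add(15, -226), -1), Mul(-5, 20)) = Add(Pow(-211, -1), -100) = Add(Rational(-1, 211), -100) = Rational(-21101, 211)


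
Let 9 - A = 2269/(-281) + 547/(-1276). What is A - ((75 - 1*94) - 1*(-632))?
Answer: -213518873/358556 ≈ -595.50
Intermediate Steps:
A = 6275955/358556 (A = 9 - (2269/(-281) + 547/(-1276)) = 9 - (2269*(-1/281) + 547*(-1/1276)) = 9 - (-2269/281 - 547/1276) = 9 - 1*(-3048951/358556) = 9 + 3048951/358556 = 6275955/358556 ≈ 17.503)
A - ((75 - 1*94) - 1*(-632)) = 6275955/358556 - ((75 - 1*94) - 1*(-632)) = 6275955/358556 - ((75 - 94) + 632) = 6275955/358556 - (-19 + 632) = 6275955/358556 - 1*613 = 6275955/358556 - 613 = -213518873/358556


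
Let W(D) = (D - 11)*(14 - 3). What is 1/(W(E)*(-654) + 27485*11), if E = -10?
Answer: 1/453409 ≈ 2.2055e-6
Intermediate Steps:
W(D) = -121 + 11*D (W(D) = (-11 + D)*11 = -121 + 11*D)
1/(W(E)*(-654) + 27485*11) = 1/((-121 + 11*(-10))*(-654) + 27485*11) = 1/((-121 - 110)*(-654) + 302335) = 1/(-231*(-654) + 302335) = 1/(151074 + 302335) = 1/453409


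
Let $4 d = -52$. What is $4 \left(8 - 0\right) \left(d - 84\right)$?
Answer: $-3104$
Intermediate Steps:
$d = -13$ ($d = \frac{1}{4} \left(-52\right) = -13$)
$4 \left(8 - 0\right) \left(d - 84\right) = 4 \left(8 - 0\right) \left(-13 - 84\right) = 4 \left(8 + 0\right) \left(-97\right) = 4 \cdot 8 \left(-97\right) = 32 \left(-97\right) = -3104$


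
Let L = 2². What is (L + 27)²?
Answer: 961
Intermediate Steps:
L = 4
(L + 27)² = (4 + 27)² = 31² = 961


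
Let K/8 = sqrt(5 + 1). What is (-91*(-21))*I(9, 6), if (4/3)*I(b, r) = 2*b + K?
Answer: 51597/2 + 11466*sqrt(6) ≈ 53884.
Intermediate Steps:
K = 8*sqrt(6) (K = 8*sqrt(5 + 1) = 8*sqrt(6) ≈ 19.596)
I(b, r) = 6*sqrt(6) + 3*b/2 (I(b, r) = 3*(2*b + 8*sqrt(6))/4 = 6*sqrt(6) + 3*b/2)
(-91*(-21))*I(9, 6) = (-91*(-21))*(6*sqrt(6) + (3/2)*9) = 1911*(6*sqrt(6) + 27/2) = 1911*(27/2 + 6*sqrt(6)) = 51597/2 + 11466*sqrt(6)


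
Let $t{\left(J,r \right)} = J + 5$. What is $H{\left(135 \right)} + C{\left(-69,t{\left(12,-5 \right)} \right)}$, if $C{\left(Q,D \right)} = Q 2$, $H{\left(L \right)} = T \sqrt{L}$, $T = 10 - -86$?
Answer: $-138 + 288 \sqrt{15} \approx 977.42$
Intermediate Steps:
$T = 96$ ($T = 10 + 86 = 96$)
$H{\left(L \right)} = 96 \sqrt{L}$
$t{\left(J,r \right)} = 5 + J$
$C{\left(Q,D \right)} = 2 Q$
$H{\left(135 \right)} + C{\left(-69,t{\left(12,-5 \right)} \right)} = 96 \sqrt{135} + 2 \left(-69\right) = 96 \cdot 3 \sqrt{15} - 138 = 288 \sqrt{15} - 138 = -138 + 288 \sqrt{15}$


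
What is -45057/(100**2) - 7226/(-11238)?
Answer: -217045283/56190000 ≈ -3.8627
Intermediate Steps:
-45057/(100**2) - 7226/(-11238) = -45057/10000 - 7226*(-1/11238) = -45057*1/10000 + 3613/5619 = -45057/10000 + 3613/5619 = -217045283/56190000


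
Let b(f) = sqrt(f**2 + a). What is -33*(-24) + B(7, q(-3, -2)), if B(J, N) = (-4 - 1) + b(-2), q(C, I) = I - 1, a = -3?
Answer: 788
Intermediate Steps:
q(C, I) = -1 + I
b(f) = sqrt(-3 + f**2) (b(f) = sqrt(f**2 - 3) = sqrt(-3 + f**2))
B(J, N) = -4 (B(J, N) = (-4 - 1) + sqrt(-3 + (-2)**2) = -5 + sqrt(-3 + 4) = -5 + sqrt(1) = -5 + 1 = -4)
-33*(-24) + B(7, q(-3, -2)) = -33*(-24) - 4 = 792 - 4 = 788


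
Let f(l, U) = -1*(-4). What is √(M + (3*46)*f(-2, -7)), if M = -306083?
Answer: I*√305531 ≈ 552.75*I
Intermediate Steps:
f(l, U) = 4
√(M + (3*46)*f(-2, -7)) = √(-306083 + (3*46)*4) = √(-306083 + 138*4) = √(-306083 + 552) = √(-305531) = I*√305531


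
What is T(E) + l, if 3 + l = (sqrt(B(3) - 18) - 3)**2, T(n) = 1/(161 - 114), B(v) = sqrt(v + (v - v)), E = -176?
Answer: -140/47 + (3 - I*sqrt(18 - sqrt(3)))**2 ≈ -10.247 - 24.2*I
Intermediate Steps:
B(v) = sqrt(v) (B(v) = sqrt(v + 0) = sqrt(v))
T(n) = 1/47
l = -3 + (-3 + sqrt(-18 + sqrt(3)))**2 (l = -3 + (sqrt(sqrt(3) - 18) - 3)**2 = -3 + (sqrt(-18 + sqrt(3)) - 3)**2 = -3 + (-3 + sqrt(-18 + sqrt(3)))**2 ≈ -10.268 - 24.2*I)
T(E) + l = 1/47 + (-3 + (3 - I*sqrt(18 - sqrt(3)))**2) = -140/47 + (3 - I*sqrt(18 - sqrt(3)))**2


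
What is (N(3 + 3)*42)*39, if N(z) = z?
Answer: 9828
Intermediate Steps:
(N(3 + 3)*42)*39 = ((3 + 3)*42)*39 = (6*42)*39 = 252*39 = 9828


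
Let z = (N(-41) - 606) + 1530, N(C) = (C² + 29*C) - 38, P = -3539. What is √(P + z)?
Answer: I*√2161 ≈ 46.487*I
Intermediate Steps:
N(C) = -38 + C² + 29*C
z = 1378 (z = ((-38 + (-41)² + 29*(-41)) - 606) + 1530 = ((-38 + 1681 - 1189) - 606) + 1530 = (454 - 606) + 1530 = -152 + 1530 = 1378)
√(P + z) = √(-3539 + 1378) = √(-2161) = I*√2161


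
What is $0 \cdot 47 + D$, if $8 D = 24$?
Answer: $3$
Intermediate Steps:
$D = 3$ ($D = \frac{1}{8} \cdot 24 = 3$)
$0 \cdot 47 + D = 0 \cdot 47 + 3 = 0 + 3 = 3$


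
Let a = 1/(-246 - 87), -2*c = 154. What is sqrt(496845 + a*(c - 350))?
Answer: 2*sqrt(1530410761)/111 ≈ 704.87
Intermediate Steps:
c = -77 (c = -1/2*154 = -77)
a = -1/333 (a = 1/(-333) = -1/333 ≈ -0.0030030)
sqrt(496845 + a*(c - 350)) = sqrt(496845 - (-77 - 350)/333) = sqrt(496845 - 1/333*(-427)) = sqrt(496845 + 427/333) = sqrt(165449812/333) = 2*sqrt(1530410761)/111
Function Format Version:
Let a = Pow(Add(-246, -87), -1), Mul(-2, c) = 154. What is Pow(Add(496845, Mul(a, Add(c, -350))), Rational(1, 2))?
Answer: Mul(Rational(2, 111), Pow(1530410761, Rational(1, 2))) ≈ 704.87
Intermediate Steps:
c = -77 (c = Mul(Rational(-1, 2), 154) = -77)
a = Rational(-1, 333) (a = Pow(-333, -1) = Rational(-1, 333) ≈ -0.0030030)
Pow(Add(496845, Mul(a, Add(c, -350))), Rational(1, 2)) = Pow(Add(496845, Mul(Rational(-1, 333), Add(-77, -350))), Rational(1, 2)) = Pow(Add(496845, Mul(Rational(-1, 333), -427)), Rational(1, 2)) = Pow(Add(496845, Rational(427, 333)), Rational(1, 2)) = Pow(Rational(165449812, 333), Rational(1, 2)) = Mul(Rational(2, 111), Pow(1530410761, Rational(1, 2)))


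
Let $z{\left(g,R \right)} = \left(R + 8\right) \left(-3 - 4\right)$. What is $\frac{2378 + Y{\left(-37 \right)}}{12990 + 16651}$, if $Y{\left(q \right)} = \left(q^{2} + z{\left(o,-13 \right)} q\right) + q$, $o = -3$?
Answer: $\frac{2415}{29641} \approx 0.081475$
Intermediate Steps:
$z{\left(g,R \right)} = -56 - 7 R$ ($z{\left(g,R \right)} = \left(8 + R\right) \left(-7\right) = -56 - 7 R$)
$Y{\left(q \right)} = q^{2} + 36 q$ ($Y{\left(q \right)} = \left(q^{2} + \left(-56 - -91\right) q\right) + q = \left(q^{2} + \left(-56 + 91\right) q\right) + q = \left(q^{2} + 35 q\right) + q = q^{2} + 36 q$)
$\frac{2378 + Y{\left(-37 \right)}}{12990 + 16651} = \frac{2378 - 37 \left(36 - 37\right)}{12990 + 16651} = \frac{2378 - -37}{29641} = \left(2378 + 37\right) \frac{1}{29641} = 2415 \cdot \frac{1}{29641} = \frac{2415}{29641}$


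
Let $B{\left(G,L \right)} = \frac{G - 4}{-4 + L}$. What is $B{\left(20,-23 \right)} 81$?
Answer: $-48$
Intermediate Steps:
$B{\left(G,L \right)} = \frac{-4 + G}{-4 + L}$
$B{\left(20,-23 \right)} 81 = \frac{-4 + 20}{-4 - 23} \cdot 81 = \frac{1}{-27} \cdot 16 \cdot 81 = \left(- \frac{1}{27}\right) 16 \cdot 81 = \left(- \frac{16}{27}\right) 81 = -48$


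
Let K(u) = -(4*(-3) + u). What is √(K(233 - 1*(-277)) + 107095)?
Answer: √106597 ≈ 326.49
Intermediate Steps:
K(u) = 12 - u (K(u) = -(-12 + u) = 12 - u)
√(K(233 - 1*(-277)) + 107095) = √((12 - (233 - 1*(-277))) + 107095) = √((12 - (233 + 277)) + 107095) = √((12 - 1*510) + 107095) = √((12 - 510) + 107095) = √(-498 + 107095) = √106597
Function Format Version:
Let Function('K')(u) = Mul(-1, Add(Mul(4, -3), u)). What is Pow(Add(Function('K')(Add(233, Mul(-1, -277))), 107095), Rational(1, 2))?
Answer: Pow(106597, Rational(1, 2)) ≈ 326.49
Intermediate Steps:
Function('K')(u) = Add(12, Mul(-1, u)) (Function('K')(u) = Mul(-1, Add(-12, u)) = Add(12, Mul(-1, u)))
Pow(Add(Function('K')(Add(233, Mul(-1, -277))), 107095), Rational(1, 2)) = Pow(Add(Add(12, Mul(-1, Add(233, Mul(-1, -277)))), 107095), Rational(1, 2)) = Pow(Add(Add(12, Mul(-1, Add(233, 277))), 107095), Rational(1, 2)) = Pow(Add(Add(12, Mul(-1, 510)), 107095), Rational(1, 2)) = Pow(Add(Add(12, -510), 107095), Rational(1, 2)) = Pow(Add(-498, 107095), Rational(1, 2)) = Pow(106597, Rational(1, 2))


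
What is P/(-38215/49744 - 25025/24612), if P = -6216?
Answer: 38827778688/11149955 ≈ 3482.3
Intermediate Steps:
P/(-38215/49744 - 25025/24612) = -6216/(-38215/49744 - 25025/24612) = -6216/(-38215*1/49744 - 25025*1/24612) = -6216/(-38215/49744 - 3575/3516) = -6216/(-78049685/43724976) = -6216*(-43724976/78049685) = 38827778688/11149955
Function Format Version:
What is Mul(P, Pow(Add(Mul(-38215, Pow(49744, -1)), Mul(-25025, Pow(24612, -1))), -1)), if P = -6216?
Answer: Rational(38827778688, 11149955) ≈ 3482.3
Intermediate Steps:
Mul(P, Pow(Add(Mul(-38215, Pow(49744, -1)), Mul(-25025, Pow(24612, -1))), -1)) = Mul(-6216, Pow(Add(Mul(-38215, Pow(49744, -1)), Mul(-25025, Pow(24612, -1))), -1)) = Mul(-6216, Pow(Add(Mul(-38215, Rational(1, 49744)), Mul(-25025, Rational(1, 24612))), -1)) = Mul(-6216, Pow(Add(Rational(-38215, 49744), Rational(-3575, 3516)), -1)) = Mul(-6216, Pow(Rational(-78049685, 43724976), -1)) = Mul(-6216, Rational(-43724976, 78049685)) = Rational(38827778688, 11149955)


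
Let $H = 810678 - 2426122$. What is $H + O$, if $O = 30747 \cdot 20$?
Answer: $-1000504$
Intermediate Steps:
$O = 614940$
$H = -1615444$ ($H = 810678 - 2426122 = -1615444$)
$H + O = -1615444 + 614940 = -1000504$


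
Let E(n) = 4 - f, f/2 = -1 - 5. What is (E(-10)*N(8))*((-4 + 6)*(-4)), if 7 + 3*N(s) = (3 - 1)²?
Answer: 128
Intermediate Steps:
f = -12 (f = 2*(-1 - 5) = 2*(-6) = -12)
N(s) = -1 (N(s) = -7/3 + (3 - 1)²/3 = -7/3 + (⅓)*2² = -7/3 + (⅓)*4 = -7/3 + 4/3 = -1)
E(n) = 16 (E(n) = 4 - 1*(-12) = 4 + 12 = 16)
(E(-10)*N(8))*((-4 + 6)*(-4)) = (16*(-1))*((-4 + 6)*(-4)) = -32*(-4) = -16*(-8) = 128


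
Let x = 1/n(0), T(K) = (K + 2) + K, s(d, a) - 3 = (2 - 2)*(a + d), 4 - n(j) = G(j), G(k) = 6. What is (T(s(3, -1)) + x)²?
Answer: 225/4 ≈ 56.250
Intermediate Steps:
n(j) = -2 (n(j) = 4 - 1*6 = 4 - 6 = -2)
s(d, a) = 3 (s(d, a) = 3 + (2 - 2)*(a + d) = 3 + 0*(a + d) = 3 + 0 = 3)
T(K) = 2 + 2*K (T(K) = (2 + K) + K = 2 + 2*K)
x = -½ (x = 1/(-2) = -½ ≈ -0.50000)
(T(s(3, -1)) + x)² = ((2 + 2*3) - ½)² = ((2 + 6) - ½)² = (8 - ½)² = (15/2)² = 225/4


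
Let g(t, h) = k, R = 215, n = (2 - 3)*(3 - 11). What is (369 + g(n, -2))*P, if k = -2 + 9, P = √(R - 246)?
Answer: 376*I*√31 ≈ 2093.5*I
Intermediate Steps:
n = 8 (n = -1*(-8) = 8)
P = I*√31 (P = √(215 - 246) = √(-31) = I*√31 ≈ 5.5678*I)
k = 7
g(t, h) = 7
(369 + g(n, -2))*P = (369 + 7)*(I*√31) = 376*(I*√31) = 376*I*√31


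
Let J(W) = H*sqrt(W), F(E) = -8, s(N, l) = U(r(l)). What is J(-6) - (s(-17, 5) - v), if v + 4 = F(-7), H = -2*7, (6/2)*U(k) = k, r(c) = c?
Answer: -41/3 - 14*I*sqrt(6) ≈ -13.667 - 34.293*I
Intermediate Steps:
U(k) = k/3
H = -14
s(N, l) = l/3
J(W) = -14*sqrt(W)
v = -12 (v = -4 - 8 = -12)
J(-6) - (s(-17, 5) - v) = -14*I*sqrt(6) - ((1/3)*5 - 1*(-12)) = -14*I*sqrt(6) - (5/3 + 12) = -14*I*sqrt(6) - 1*41/3 = -14*I*sqrt(6) - 41/3 = -41/3 - 14*I*sqrt(6)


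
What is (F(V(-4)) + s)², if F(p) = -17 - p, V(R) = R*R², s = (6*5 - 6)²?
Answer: 388129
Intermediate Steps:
s = 576 (s = (30 - 6)² = 24² = 576)
V(R) = R³
(F(V(-4)) + s)² = ((-17 - 1*(-4)³) + 576)² = ((-17 - 1*(-64)) + 576)² = ((-17 + 64) + 576)² = (47 + 576)² = 623² = 388129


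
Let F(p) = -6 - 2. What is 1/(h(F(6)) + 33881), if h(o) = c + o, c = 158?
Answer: 1/34031 ≈ 2.9385e-5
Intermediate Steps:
F(p) = -8
h(o) = 158 + o
1/(h(F(6)) + 33881) = 1/((158 - 8) + 33881) = 1/(150 + 33881) = 1/34031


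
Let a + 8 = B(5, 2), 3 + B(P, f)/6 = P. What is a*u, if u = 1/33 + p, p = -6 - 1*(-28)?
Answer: 2908/33 ≈ 88.121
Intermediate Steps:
B(P, f) = -18 + 6*P
a = 4 (a = -8 + (-18 + 6*5) = -8 + (-18 + 30) = -8 + 12 = 4)
p = 22 (p = -6 + 28 = 22)
u = 727/33 (u = 1/33 + 22 = 727/33 ≈ 22.030)
a*u = 4*(727/33) = 2908/33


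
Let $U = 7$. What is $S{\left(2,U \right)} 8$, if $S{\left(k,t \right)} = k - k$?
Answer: $0$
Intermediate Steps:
$S{\left(k,t \right)} = 0$
$S{\left(2,U \right)} 8 = 0 \cdot 8 = 0$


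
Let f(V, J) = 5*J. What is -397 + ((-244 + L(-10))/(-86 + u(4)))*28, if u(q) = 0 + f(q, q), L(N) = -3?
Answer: -9643/33 ≈ -292.21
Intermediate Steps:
u(q) = 5*q (u(q) = 0 + 5*q = 5*q)
-397 + ((-244 + L(-10))/(-86 + u(4)))*28 = -397 + ((-244 - 3)/(-86 + 5*4))*28 = -397 - 247/(-86 + 20)*28 = -397 - 247/(-66)*28 = -397 - 247*(-1/66)*28 = -397 + (247/66)*28 = -397 + 3458/33 = -9643/33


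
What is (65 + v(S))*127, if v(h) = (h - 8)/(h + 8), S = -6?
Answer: 7366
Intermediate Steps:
v(h) = (-8 + h)/(8 + h)
(65 + v(S))*127 = (65 + (-8 - 6)/(8 - 6))*127 = (65 - 14/2)*127 = (65 + (1/2)*(-14))*127 = (65 - 7)*127 = 58*127 = 7366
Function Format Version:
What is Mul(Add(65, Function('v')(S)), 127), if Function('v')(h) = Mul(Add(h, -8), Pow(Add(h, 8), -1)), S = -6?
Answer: 7366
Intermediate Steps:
Function('v')(h) = Mul(Pow(Add(8, h), -1), Add(-8, h)) (Function('v')(h) = Mul(Add(-8, h), Pow(Add(8, h), -1)) = Mul(Pow(Add(8, h), -1), Add(-8, h)))
Mul(Add(65, Function('v')(S)), 127) = Mul(Add(65, Mul(Pow(Add(8, -6), -1), Add(-8, -6))), 127) = Mul(Add(65, Mul(Pow(2, -1), -14)), 127) = Mul(Add(65, Mul(Rational(1, 2), -14)), 127) = Mul(Add(65, -7), 127) = Mul(58, 127) = 7366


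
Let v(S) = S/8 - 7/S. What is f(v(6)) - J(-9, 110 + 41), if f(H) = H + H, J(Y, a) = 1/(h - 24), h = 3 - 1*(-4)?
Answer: -79/102 ≈ -0.77451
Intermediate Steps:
h = 7 (h = 3 + 4 = 7)
J(Y, a) = -1/17 (J(Y, a) = 1/(7 - 24) = 1/(-17) = -1/17)
v(S) = -7/S + S/8 (v(S) = S*(1/8) - 7/S = S/8 - 7/S = -7/S + S/8)
f(H) = 2*H
f(v(6)) - J(-9, 110 + 41) = 2*(-7/6 + (1/8)*6) - 1*(-1/17) = 2*(-7*1/6 + 3/4) + 1/17 = 2*(-7/6 + 3/4) + 1/17 = 2*(-5/12) + 1/17 = -5/6 + 1/17 = -79/102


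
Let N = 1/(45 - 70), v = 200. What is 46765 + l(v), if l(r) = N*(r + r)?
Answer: 46749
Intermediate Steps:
N = -1/25 (N = 1/(-25) = -1/25 ≈ -0.040000)
l(r) = -2*r/25 (l(r) = -(r + r)/25 = -2*r/25)
46765 + l(v) = 46765 - 2/25*200 = 46765 - 16 = 46749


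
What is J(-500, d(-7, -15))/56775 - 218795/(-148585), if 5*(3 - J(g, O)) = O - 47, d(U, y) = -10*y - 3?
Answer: 2483912036/1687182675 ≈ 1.4722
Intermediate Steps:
d(U, y) = -3 - 10*y
J(g, O) = 62/5 - O/5 (J(g, O) = 3 - (O - 47)/5 = 3 - (-47 + O)/5 = 3 + (47/5 - O/5) = 62/5 - O/5)
J(-500, d(-7, -15))/56775 - 218795/(-148585) = (62/5 - (-3 - 10*(-15))/5)/56775 - 218795/(-148585) = (62/5 - (-3 + 150)/5)*(1/56775) - 218795*(-1/148585) = (62/5 - ⅕*147)*(1/56775) + 43759/29717 = (62/5 - 147/5)*(1/56775) + 43759/29717 = -17*1/56775 + 43759/29717 = -17/56775 + 43759/29717 = 2483912036/1687182675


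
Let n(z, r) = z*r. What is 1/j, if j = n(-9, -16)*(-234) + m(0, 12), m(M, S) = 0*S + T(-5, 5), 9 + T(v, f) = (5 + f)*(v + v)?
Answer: -1/33805 ≈ -2.9581e-5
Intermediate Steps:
T(v, f) = -9 + 2*v*(5 + f) (T(v, f) = -9 + (5 + f)*(v + v) = -9 + (5 + f)*(2*v) = -9 + 2*v*(5 + f))
n(z, r) = r*z
m(M, S) = -109 (m(M, S) = 0*S + (-9 + 10*(-5) + 2*5*(-5)) = 0 + (-9 - 50 - 50) = 0 - 109 = -109)
j = -33805 (j = -16*(-9)*(-234) - 109 = 144*(-234) - 109 = -33696 - 109 = -33805)
1/j = 1/(-33805) = -1/33805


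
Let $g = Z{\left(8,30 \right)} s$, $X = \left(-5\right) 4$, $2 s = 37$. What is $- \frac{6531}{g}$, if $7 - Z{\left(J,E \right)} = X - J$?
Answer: $- \frac{1866}{185} \approx -10.086$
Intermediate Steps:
$s = \frac{37}{2}$ ($s = \frac{1}{2} \cdot 37 = \frac{37}{2} \approx 18.5$)
$X = -20$
$Z{\left(J,E \right)} = 27 + J$ ($Z{\left(J,E \right)} = 7 - \left(-20 - J\right) = 7 + \left(20 + J\right) = 27 + J$)
$g = \frac{1295}{2}$ ($g = \left(27 + 8\right) \frac{37}{2} = 35 \cdot \frac{37}{2} = \frac{1295}{2} \approx 647.5$)
$- \frac{6531}{g} = - \frac{6531}{\frac{1295}{2}} = \left(-6531\right) \frac{2}{1295} = - \frac{1866}{185}$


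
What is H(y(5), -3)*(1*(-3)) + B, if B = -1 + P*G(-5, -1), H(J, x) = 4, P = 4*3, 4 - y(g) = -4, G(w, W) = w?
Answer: -73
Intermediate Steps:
y(g) = 8 (y(g) = 4 - 1*(-4) = 4 + 4 = 8)
P = 12
B = -61 (B = -1 + 12*(-5) = -1 - 60 = -61)
H(y(5), -3)*(1*(-3)) + B = 4*(1*(-3)) - 61 = 4*(-3) - 61 = -12 - 61 = -73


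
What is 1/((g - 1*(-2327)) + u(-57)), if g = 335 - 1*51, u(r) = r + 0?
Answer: 1/2554 ≈ 0.00039154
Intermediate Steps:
u(r) = r
g = 284 (g = 335 - 51 = 284)
1/((g - 1*(-2327)) + u(-57)) = 1/((284 - 1*(-2327)) - 57) = 1/((284 + 2327) - 57) = 1/(2611 - 57) = 1/2554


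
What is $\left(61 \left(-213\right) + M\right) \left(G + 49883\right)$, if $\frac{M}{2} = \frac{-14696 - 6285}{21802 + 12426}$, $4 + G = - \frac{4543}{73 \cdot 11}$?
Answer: $- \frac{404821231519991}{624661} \approx -6.4807 \cdot 10^{8}$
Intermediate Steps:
$G = - \frac{705}{73}$ ($G = -4 - \frac{4543}{73 \cdot 11} = -4 - \frac{4543}{803} = -4 - \frac{413}{73} = - \frac{705}{73} \approx -9.6575$)
$M = - \frac{20981}{17114}$ ($M = 2 \frac{-14696 - 6285}{21802 + 12426} = 2 \left(- \frac{20981}{34228}\right) = - \frac{20981}{17114} \approx -1.226$)
$\left(61 \left(-213\right) + M\right) \left(G + 49883\right) = \left(61 \left(-213\right) - \frac{20981}{17114}\right) \left(- \frac{705}{73} + 49883\right) = \left(-12993 - \frac{20981}{17114}\right) \frac{3640754}{73} = \left(- \frac{222383183}{17114}\right) \frac{3640754}{73} = - \frac{404821231519991}{624661}$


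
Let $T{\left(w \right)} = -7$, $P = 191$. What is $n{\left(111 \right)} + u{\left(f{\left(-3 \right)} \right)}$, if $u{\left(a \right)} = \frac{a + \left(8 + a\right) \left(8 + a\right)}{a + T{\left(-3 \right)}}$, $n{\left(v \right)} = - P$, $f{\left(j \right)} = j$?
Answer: $- \frac{966}{5} \approx -193.2$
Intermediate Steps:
$n{\left(v \right)} = -191$ ($n{\left(v \right)} = \left(-1\right) 191 = -191$)
$u{\left(a \right)} = \frac{a + \left(8 + a\right)^{2}}{-7 + a}$ ($u{\left(a \right)} = \frac{a + \left(8 + a\right) \left(8 + a\right)}{a - 7} = \frac{a + \left(8 + a\right)^{2}}{-7 + a}$)
$n{\left(111 \right)} + u{\left(f{\left(-3 \right)} \right)} = -191 + \frac{-3 + \left(8 - 3\right)^{2}}{-7 - 3} = -191 + \frac{-3 + 5^{2}}{-10} = -191 - \frac{-3 + 25}{10} = -191 - \frac{11}{5} = - \frac{966}{5}$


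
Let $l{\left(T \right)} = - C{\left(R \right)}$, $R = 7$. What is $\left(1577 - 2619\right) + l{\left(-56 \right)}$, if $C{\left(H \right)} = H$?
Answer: $-1049$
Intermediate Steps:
$l{\left(T \right)} = -7$ ($l{\left(T \right)} = \left(-1\right) 7 = -7$)
$\left(1577 - 2619\right) + l{\left(-56 \right)} = \left(1577 - 2619\right) - 7 = -1042 - 7 = -1049$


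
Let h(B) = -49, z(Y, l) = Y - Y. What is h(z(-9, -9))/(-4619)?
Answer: 49/4619 ≈ 0.010608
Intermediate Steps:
z(Y, l) = 0
h(z(-9, -9))/(-4619) = -49/(-4619) = -49*(-1/4619) = 49/4619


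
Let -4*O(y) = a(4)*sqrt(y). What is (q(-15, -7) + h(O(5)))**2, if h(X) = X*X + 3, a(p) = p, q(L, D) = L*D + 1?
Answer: 12996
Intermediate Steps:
q(L, D) = 1 + D*L (q(L, D) = D*L + 1 = 1 + D*L)
O(y) = -sqrt(y)
h(X) = 3 + X**2 (h(X) = X**2 + 3 = 3 + X**2)
(q(-15, -7) + h(O(5)))**2 = ((1 - 7*(-15)) + (3 + (-sqrt(5))**2))**2 = ((1 + 105) + (3 + 5))**2 = (106 + 8)**2 = 114**2 = 12996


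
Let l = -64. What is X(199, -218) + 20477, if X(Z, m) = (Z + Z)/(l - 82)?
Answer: 1494622/73 ≈ 20474.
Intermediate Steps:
X(Z, m) = -Z/73 (X(Z, m) = (Z + Z)/(-64 - 82) = (2*Z)/(-146) = (2*Z)*(-1/146) = -Z/73)
X(199, -218) + 20477 = -1/73*199 + 20477 = -199/73 + 20477 = 1494622/73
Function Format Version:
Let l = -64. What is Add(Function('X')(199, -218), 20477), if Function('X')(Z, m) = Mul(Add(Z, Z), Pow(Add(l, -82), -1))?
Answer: Rational(1494622, 73) ≈ 20474.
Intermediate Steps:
Function('X')(Z, m) = Mul(Rational(-1, 73), Z) (Function('X')(Z, m) = Mul(Add(Z, Z), Pow(Add(-64, -82), -1)) = Mul(Mul(2, Z), Pow(-146, -1)) = Mul(Mul(2, Z), Rational(-1, 146)) = Mul(Rational(-1, 73), Z))
Add(Function('X')(199, -218), 20477) = Add(Mul(Rational(-1, 73), 199), 20477) = Add(Rational(-199, 73), 20477) = Rational(1494622, 73)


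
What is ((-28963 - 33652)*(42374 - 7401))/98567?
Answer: -312833485/14081 ≈ -22217.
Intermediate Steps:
((-28963 - 33652)*(42374 - 7401))/98567 = -62615*34973*(1/98567) = -2189834395*1/98567 = -312833485/14081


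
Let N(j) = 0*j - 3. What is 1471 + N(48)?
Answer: 1468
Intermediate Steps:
N(j) = -3 (N(j) = 0 - 3 = -3)
1471 + N(48) = 1471 - 3 = 1468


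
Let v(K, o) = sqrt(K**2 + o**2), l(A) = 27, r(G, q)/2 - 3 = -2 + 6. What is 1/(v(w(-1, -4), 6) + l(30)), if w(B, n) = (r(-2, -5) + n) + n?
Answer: 3/73 - 2*sqrt(2)/219 ≈ 0.028181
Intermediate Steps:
r(G, q) = 14 (r(G, q) = 6 + 2*(-2 + 6) = 6 + 2*4 = 6 + 8 = 14)
w(B, n) = 14 + 2*n (w(B, n) = (14 + n) + n = 14 + 2*n)
1/(v(w(-1, -4), 6) + l(30)) = 1/(sqrt((14 + 2*(-4))**2 + 6**2) + 27) = 1/(sqrt((14 - 8)**2 + 36) + 27) = 1/(sqrt(6**2 + 36) + 27) = 1/(sqrt(36 + 36) + 27) = 1/(sqrt(72) + 27) = 1/(6*sqrt(2) + 27) = 1/(27 + 6*sqrt(2))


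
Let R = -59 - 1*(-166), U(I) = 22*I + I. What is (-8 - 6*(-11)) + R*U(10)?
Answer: 24668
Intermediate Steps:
U(I) = 23*I
R = 107 (R = -59 + 166 = 107)
(-8 - 6*(-11)) + R*U(10) = (-8 - 6*(-11)) + 107*(23*10) = (-8 + 66) + 107*230 = 58 + 24610 = 24668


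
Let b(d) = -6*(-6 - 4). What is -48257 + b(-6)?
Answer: -48197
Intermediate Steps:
b(d) = 60 (b(d) = -6*(-10) = 60)
-48257 + b(-6) = -48257 + 60 = -48197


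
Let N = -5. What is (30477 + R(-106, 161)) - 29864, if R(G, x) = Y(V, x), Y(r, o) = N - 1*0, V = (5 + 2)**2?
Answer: 608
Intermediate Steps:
V = 49 (V = 7**2 = 49)
Y(r, o) = -5 (Y(r, o) = -5 - 1*0 = -5 + 0 = -5)
R(G, x) = -5
(30477 + R(-106, 161)) - 29864 = (30477 - 5) - 29864 = 30472 - 29864 = 608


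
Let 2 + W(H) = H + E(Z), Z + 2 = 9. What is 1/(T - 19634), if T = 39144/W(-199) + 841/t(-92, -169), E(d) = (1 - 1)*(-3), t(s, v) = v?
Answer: -11323/224577241 ≈ -5.0419e-5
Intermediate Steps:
Z = 7 (Z = -2 + 9 = 7)
E(d) = 0 (E(d) = 0*(-3) = 0)
W(H) = -2 + H (W(H) = -2 + (H + 0) = -2 + H)
T = -2261459/11323 (T = 39144/(-2 - 199) + 841/(-169) = 39144/(-201) + 841*(-1/169) = 39144*(-1/201) - 841/169 = -13048/67 - 841/169 = -2261459/11323 ≈ -199.72)
1/(T - 19634) = 1/(-2261459/11323 - 19634) = 1/(-224577241/11323) = -11323/224577241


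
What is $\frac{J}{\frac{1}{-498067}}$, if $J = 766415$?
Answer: $-381726019805$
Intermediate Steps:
$\frac{J}{\frac{1}{-498067}} = \frac{766415}{\frac{1}{-498067}} = \frac{766415}{- \frac{1}{498067}} = 766415 \left(-498067\right) = -381726019805$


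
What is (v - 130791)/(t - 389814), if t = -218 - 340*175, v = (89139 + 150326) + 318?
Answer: -27248/112383 ≈ -0.24246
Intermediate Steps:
v = 239783 (v = 239465 + 318 = 239783)
t = -59718 (t = -218 - 59500 = -59718)
(v - 130791)/(t - 389814) = (239783 - 130791)/(-59718 - 389814) = 108992/(-449532) = 108992*(-1/449532) = -27248/112383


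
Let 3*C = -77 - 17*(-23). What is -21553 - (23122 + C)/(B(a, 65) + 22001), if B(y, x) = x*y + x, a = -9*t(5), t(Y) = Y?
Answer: -1237707599/57423 ≈ -21554.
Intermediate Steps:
C = 314/3 (C = (-77 - 17*(-23))/3 = (-77 + 391)/3 = (1/3)*314 = 314/3 ≈ 104.67)
a = -45 (a = -9*5 = -45)
B(y, x) = x + x*y
-21553 - (23122 + C)/(B(a, 65) + 22001) = -21553 - (23122 + 314/3)/(65*(1 - 45) + 22001) = -21553 - 69680/(3*(65*(-44) + 22001)) = -21553 - 69680/(3*(-2860 + 22001)) = -21553 - 69680/(3*19141) = -21553 - 1*69680/57423 = -21553 - 69680/57423 = -1237707599/57423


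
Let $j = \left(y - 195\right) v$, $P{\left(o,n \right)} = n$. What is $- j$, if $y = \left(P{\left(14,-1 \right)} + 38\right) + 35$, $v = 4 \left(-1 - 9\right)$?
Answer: $-4920$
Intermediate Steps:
$v = -40$ ($v = 4 \left(-10\right) = -40$)
$y = 72$ ($y = \left(-1 + 38\right) + 35 = 37 + 35 = 72$)
$j = 4920$ ($j = \left(72 - 195\right) \left(-40\right) = \left(-123\right) \left(-40\right) = 4920$)
$- j = \left(-1\right) 4920 = -4920$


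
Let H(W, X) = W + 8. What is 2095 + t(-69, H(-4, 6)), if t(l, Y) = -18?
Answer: 2077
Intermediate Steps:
H(W, X) = 8 + W
2095 + t(-69, H(-4, 6)) = 2095 - 18 = 2077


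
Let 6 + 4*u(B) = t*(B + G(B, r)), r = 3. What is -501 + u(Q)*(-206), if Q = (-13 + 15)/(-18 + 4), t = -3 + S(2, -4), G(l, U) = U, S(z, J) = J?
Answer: 838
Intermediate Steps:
t = -7 (t = -3 - 4 = -7)
Q = -1/7 (Q = 2/(-14) = 2*(-1/14) = -1/7 ≈ -0.14286)
u(B) = -27/4 - 7*B/4 (u(B) = -3/2 + (-7*(B + 3))/4 = -3/2 + (-7*(3 + B))/4 = -3/2 + (-21 - 7*B)/4 = -3/2 + (-21/4 - 7*B/4) = -27/4 - 7*B/4)
-501 + u(Q)*(-206) = -501 + (-27/4 - 7/4*(-1/7))*(-206) = -501 + (-27/4 + 1/4)*(-206) = -501 - 13/2*(-206) = -501 + 1339 = 838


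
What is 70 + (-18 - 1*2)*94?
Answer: -1810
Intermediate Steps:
70 + (-18 - 1*2)*94 = 70 + (-18 - 2)*94 = 70 - 20*94 = 70 - 1880 = -1810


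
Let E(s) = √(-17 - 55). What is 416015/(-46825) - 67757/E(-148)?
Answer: -83203/9365 + 67757*I*√2/12 ≈ -8.8845 + 7985.2*I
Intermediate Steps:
E(s) = 6*I*√2 (E(s) = √(-72) = 6*I*√2)
416015/(-46825) - 67757/E(-148) = 416015/(-46825) - 67757*(-I*√2/12) = 416015*(-1/46825) - (-67757)*I*√2/12 = -83203/9365 + 67757*I*√2/12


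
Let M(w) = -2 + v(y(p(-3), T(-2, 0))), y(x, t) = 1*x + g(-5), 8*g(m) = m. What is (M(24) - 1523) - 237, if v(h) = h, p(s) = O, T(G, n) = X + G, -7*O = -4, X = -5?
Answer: -98675/56 ≈ -1762.1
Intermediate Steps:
O = 4/7 (O = -1/7*(-4) = 4/7 ≈ 0.57143)
T(G, n) = -5 + G
p(s) = 4/7
g(m) = m/8
y(x, t) = -5/8 + x (y(x, t) = 1*x + (1/8)*(-5) = x - 5/8 = -5/8 + x)
M(w) = -115/56 (M(w) = -2 + (-5/8 + 4/7) = -2 - 3/56 = -115/56)
(M(24) - 1523) - 237 = (-115/56 - 1523) - 237 = -85403/56 - 237 = -98675/56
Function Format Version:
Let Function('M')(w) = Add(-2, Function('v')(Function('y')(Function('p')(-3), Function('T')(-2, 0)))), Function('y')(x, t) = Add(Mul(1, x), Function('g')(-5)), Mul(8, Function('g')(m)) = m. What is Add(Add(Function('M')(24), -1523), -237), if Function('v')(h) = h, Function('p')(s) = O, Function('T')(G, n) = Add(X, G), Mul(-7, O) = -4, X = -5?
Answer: Rational(-98675, 56) ≈ -1762.1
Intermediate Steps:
O = Rational(4, 7) (O = Mul(Rational(-1, 7), -4) = Rational(4, 7) ≈ 0.57143)
Function('T')(G, n) = Add(-5, G)
Function('p')(s) = Rational(4, 7)
Function('g')(m) = Mul(Rational(1, 8), m)
Function('y')(x, t) = Add(Rational(-5, 8), x) (Function('y')(x, t) = Add(Mul(1, x), Mul(Rational(1, 8), -5)) = Add(x, Rational(-5, 8)) = Add(Rational(-5, 8), x))
Function('M')(w) = Rational(-115, 56) (Function('M')(w) = Add(-2, Add(Rational(-5, 8), Rational(4, 7))) = Add(-2, Rational(-3, 56)) = Rational(-115, 56))
Add(Add(Function('M')(24), -1523), -237) = Add(Add(Rational(-115, 56), -1523), -237) = Add(Rational(-85403, 56), -237) = Rational(-98675, 56)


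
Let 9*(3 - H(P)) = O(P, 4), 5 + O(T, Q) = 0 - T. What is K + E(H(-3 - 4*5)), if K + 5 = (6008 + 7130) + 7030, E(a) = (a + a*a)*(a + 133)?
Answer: 20431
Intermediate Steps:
O(T, Q) = -5 - T (O(T, Q) = -5 + (0 - T) = -5 - T)
H(P) = 32/9 + P/9 (H(P) = 3 - (-5 - P)/9 = 3 + (5/9 + P/9) = 32/9 + P/9)
E(a) = (133 + a)*(a + a**2) (E(a) = (a + a**2)*(133 + a) = (133 + a)*(a + a**2))
K = 20163 (K = -5 + ((6008 + 7130) + 7030) = -5 + (13138 + 7030) = -5 + 20168 = 20163)
K + E(H(-3 - 4*5)) = 20163 + (32/9 + (-3 - 4*5)/9)*(133 + (32/9 + (-3 - 4*5)/9)**2 + 134*(32/9 + (-3 - 4*5)/9)) = 20163 + (32/9 + (-3 - 20)/9)*(133 + (32/9 + (-3 - 20)/9)**2 + 134*(32/9 + (-3 - 20)/9)) = 20163 + (32/9 + (1/9)*(-23))*(133 + (32/9 + (1/9)*(-23))**2 + 134*(32/9 + (1/9)*(-23))) = 20163 + (32/9 - 23/9)*(133 + (32/9 - 23/9)**2 + 134*(32/9 - 23/9)) = 20163 + 1*(133 + 1**2 + 134*1) = 20163 + 1*(133 + 1 + 134) = 20163 + 1*268 = 20163 + 268 = 20431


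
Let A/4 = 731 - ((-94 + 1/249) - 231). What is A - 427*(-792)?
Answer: 85259588/249 ≈ 3.4241e+5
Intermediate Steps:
A = 1051772/249 (A = 4*(731 - ((-94 + 1/249) - 231)) = 4*(731 - (-23405/249 - 231)) = 4*(731 - 1*(-80924/249)) = 4*(731 + 80924/249) = 4*(262943/249) = 1051772/249 ≈ 4224.0)
A - 427*(-792) = 1051772/249 - 427*(-792) = 1051772/249 + 338184 = 85259588/249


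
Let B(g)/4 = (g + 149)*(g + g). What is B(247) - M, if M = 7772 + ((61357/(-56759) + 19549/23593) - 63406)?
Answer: 1122352865881320/1339115087 ≈ 8.3813e+5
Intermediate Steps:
B(g) = 8*g*(149 + g) (B(g) = 4*((g + 149)*(g + g)) = 4*((149 + g)*(2*g)) = 4*(2*g*(149 + g)) = 8*g*(149 + g))
M = -74500666764168/1339115087 (M = 7772 + ((61357*(-1/56759) + 19549*(1/23593)) - 63406) = 7772 + ((-61357/56759 + 19549/23593) - 63406) = 7772 + (-338014010/1339115087 - 63406) = 7772 - 84908269220332/1339115087 = -74500666764168/1339115087 ≈ -55634.)
B(247) - M = 8*247*(149 + 247) - 1*(-74500666764168/1339115087) = 8*247*396 + 74500666764168/1339115087 = 782496 + 74500666764168/1339115087 = 1122352865881320/1339115087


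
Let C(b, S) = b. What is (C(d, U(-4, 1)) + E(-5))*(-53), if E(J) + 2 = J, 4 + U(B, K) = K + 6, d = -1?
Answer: 424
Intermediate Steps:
U(B, K) = 2 + K (U(B, K) = -4 + (K + 6) = -4 + (6 + K) = 2 + K)
E(J) = -2 + J
(C(d, U(-4, 1)) + E(-5))*(-53) = (-1 + (-2 - 5))*(-53) = (-1 - 7)*(-53) = -8*(-53) = 424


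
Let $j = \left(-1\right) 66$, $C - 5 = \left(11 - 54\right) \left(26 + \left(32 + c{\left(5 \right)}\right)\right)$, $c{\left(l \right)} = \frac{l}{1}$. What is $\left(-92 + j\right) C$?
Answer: $427232$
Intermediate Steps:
$c{\left(l \right)} = l$ ($c{\left(l \right)} = l 1 = l$)
$C = -2704$ ($C = 5 + \left(11 - 54\right) \left(26 + \left(32 + 5\right)\right) = 5 - 43 \left(26 + 37\right) = 5 - 2709 = -2704$)
$j = -66$
$\left(-92 + j\right) C = \left(-92 - 66\right) \left(-2704\right) = \left(-158\right) \left(-2704\right) = 427232$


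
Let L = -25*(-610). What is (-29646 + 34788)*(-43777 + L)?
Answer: -146685834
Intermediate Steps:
L = 15250
(-29646 + 34788)*(-43777 + L) = (-29646 + 34788)*(-43777 + 15250) = 5142*(-28527) = -146685834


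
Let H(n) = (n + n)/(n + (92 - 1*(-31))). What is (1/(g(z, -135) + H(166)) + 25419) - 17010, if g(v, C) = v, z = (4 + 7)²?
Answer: 296846398/35301 ≈ 8409.0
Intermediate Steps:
H(n) = 2*n/(123 + n) (H(n) = (2*n)/(n + (92 + 31)) = (2*n)/(n + 123) = (2*n)/(123 + n) = 2*n/(123 + n))
z = 121 (z = 11² = 121)
(1/(g(z, -135) + H(166)) + 25419) - 17010 = (1/(121 + 2*166/(123 + 166)) + 25419) - 17010 = (1/(121 + 2*166/289) + 25419) - 17010 = (1/(121 + 2*166*(1/289)) + 25419) - 17010 = (1/(121 + 332/289) + 25419) - 17010 = (1/(35301/289) + 25419) - 17010 = (289/35301 + 25419) - 17010 = 897316408/35301 - 17010 = 296846398/35301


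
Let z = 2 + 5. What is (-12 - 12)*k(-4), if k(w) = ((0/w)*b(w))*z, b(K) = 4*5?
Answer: 0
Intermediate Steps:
b(K) = 20
z = 7
k(w) = 0 (k(w) = ((0/w)*20)*7 = (0*20)*7 = 0*7 = 0)
(-12 - 12)*k(-4) = (-12 - 12)*0 = -24*0 = 0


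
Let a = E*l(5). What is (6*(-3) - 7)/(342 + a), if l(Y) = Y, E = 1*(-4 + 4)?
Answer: -25/342 ≈ -0.073099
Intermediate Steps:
E = 0 (E = 1*0 = 0)
a = 0 (a = 0*5 = 0)
(6*(-3) - 7)/(342 + a) = (6*(-3) - 7)/(342 + 0) = (-18 - 7)/342 = (1/342)*(-25) = -25/342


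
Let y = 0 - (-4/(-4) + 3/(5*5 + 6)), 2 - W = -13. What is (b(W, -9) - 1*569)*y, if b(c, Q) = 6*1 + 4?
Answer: 19006/31 ≈ 613.10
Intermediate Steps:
W = 15 (W = 2 - 1*(-13) = 2 + 13 = 15)
b(c, Q) = 10 (b(c, Q) = 6 + 4 = 10)
y = -34/31 (y = 0 - (-4*(-¼) + 3/(25 + 6)) = 0 - (1 + 3/31) = 0 - 1*34/31 = 0 - 34/31 = -34/31 ≈ -1.0968)
(b(W, -9) - 1*569)*y = (10 - 1*569)*(-34/31) = (10 - 569)*(-34/31) = -559*(-34/31) = 19006/31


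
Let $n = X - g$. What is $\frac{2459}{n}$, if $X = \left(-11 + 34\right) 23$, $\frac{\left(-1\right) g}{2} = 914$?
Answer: $\frac{2459}{2357} \approx 1.0433$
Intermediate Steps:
$g = -1828$ ($g = \left(-2\right) 914 = -1828$)
$X = 529$ ($X = 23 \cdot 23 = 529$)
$n = 2357$ ($n = 529 - -1828 = 529 + 1828 = 2357$)
$\frac{2459}{n} = \frac{2459}{2357}$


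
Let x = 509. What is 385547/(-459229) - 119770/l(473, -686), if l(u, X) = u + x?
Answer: -27690232242/225481439 ≈ -122.80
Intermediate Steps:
l(u, X) = 509 + u (l(u, X) = u + 509 = 509 + u)
385547/(-459229) - 119770/l(473, -686) = 385547/(-459229) - 119770/(509 + 473) = 385547*(-1/459229) - 119770/982 = -385547/459229 - 119770*1/982 = -385547/459229 - 59885/491 = -27690232242/225481439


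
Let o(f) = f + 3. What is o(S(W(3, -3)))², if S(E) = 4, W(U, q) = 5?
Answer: 49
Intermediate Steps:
o(f) = 3 + f
o(S(W(3, -3)))² = (3 + 4)² = 7² = 49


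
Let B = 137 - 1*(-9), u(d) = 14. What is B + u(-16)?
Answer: 160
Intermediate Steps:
B = 146 (B = 137 + 9 = 146)
B + u(-16) = 146 + 14 = 160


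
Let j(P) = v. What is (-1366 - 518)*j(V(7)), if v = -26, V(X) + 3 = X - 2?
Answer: 48984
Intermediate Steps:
V(X) = -5 + X (V(X) = -3 + (X - 2) = -3 + (-2 + X) = -5 + X)
j(P) = -26
(-1366 - 518)*j(V(7)) = (-1366 - 518)*(-26) = -1884*(-26) = 48984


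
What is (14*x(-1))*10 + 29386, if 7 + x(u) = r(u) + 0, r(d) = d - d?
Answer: 28406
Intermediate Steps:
r(d) = 0
x(u) = -7 (x(u) = -7 + (0 + 0) = -7 + 0 = -7)
(14*x(-1))*10 + 29386 = (14*(-7))*10 + 29386 = -98*10 + 29386 = -980 + 29386 = 28406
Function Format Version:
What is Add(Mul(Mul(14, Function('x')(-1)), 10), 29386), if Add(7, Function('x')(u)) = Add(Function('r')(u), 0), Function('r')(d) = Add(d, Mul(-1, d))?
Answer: 28406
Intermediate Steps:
Function('r')(d) = 0
Function('x')(u) = -7 (Function('x')(u) = Add(-7, Add(0, 0)) = Add(-7, 0) = -7)
Add(Mul(Mul(14, Function('x')(-1)), 10), 29386) = Add(Mul(Mul(14, -7), 10), 29386) = Add(Mul(-98, 10), 29386) = Add(-980, 29386) = 28406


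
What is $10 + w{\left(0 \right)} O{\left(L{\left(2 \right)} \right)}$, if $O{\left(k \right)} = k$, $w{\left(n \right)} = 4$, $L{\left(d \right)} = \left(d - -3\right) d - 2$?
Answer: $42$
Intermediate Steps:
$L{\left(d \right)} = -2 + d \left(3 + d\right)$ ($L{\left(d \right)} = \left(d + 3\right) d - 2 = \left(3 + d\right) d - 2 = d \left(3 + d\right) - 2 = -2 + d \left(3 + d\right)$)
$10 + w{\left(0 \right)} O{\left(L{\left(2 \right)} \right)} = 10 + 4 \left(-2 + 2^{2} + 3 \cdot 2\right) = 10 + 4 \left(-2 + 4 + 6\right) = 10 + 4 \cdot 8 = 10 + 32 = 42$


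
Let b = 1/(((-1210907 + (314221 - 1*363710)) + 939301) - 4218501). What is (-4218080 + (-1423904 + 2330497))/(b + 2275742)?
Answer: -1670312571028/1147883253359 ≈ -1.4551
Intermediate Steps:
b = -1/4539596 (b = 1/(((-1210907 + (314221 - 363710)) + 939301) - 4218501) = 1/(((-1210907 - 49489) + 939301) - 4218501) = 1/((-1260396 + 939301) - 4218501) = 1/(-321095 - 4218501) = 1/(-4539596) = -1/4539596 ≈ -2.2028e-7)
(-4218080 + (-1423904 + 2330497))/(b + 2275742) = (-4218080 + (-1423904 + 2330497))/(-1/4539596 + 2275742) = (-4218080 + 906593)/(10330949280231/4539596) = -3311487*4539596/10330949280231 = -1670312571028/1147883253359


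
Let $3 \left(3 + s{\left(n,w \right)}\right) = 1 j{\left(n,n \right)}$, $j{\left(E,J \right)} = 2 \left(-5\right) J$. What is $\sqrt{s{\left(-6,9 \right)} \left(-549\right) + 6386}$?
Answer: $i \sqrt{2947} \approx 54.286 i$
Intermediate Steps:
$j{\left(E,J \right)} = - 10 J$
$s{\left(n,w \right)} = -3 - \frac{10 n}{3}$ ($s{\left(n,w \right)} = -3 + \frac{1 \left(- 10 n\right)}{3} = -3 + \frac{\left(-10\right) n}{3} = -3 - \frac{10 n}{3}$)
$\sqrt{s{\left(-6,9 \right)} \left(-549\right) + 6386} = \sqrt{\left(-3 - -20\right) \left(-549\right) + 6386} = \sqrt{\left(-3 + 20\right) \left(-549\right) + 6386} = \sqrt{17 \left(-549\right) + 6386} = \sqrt{-9333 + 6386} = \sqrt{-2947} = i \sqrt{2947}$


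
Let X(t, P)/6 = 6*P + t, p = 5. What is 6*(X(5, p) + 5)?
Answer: 1290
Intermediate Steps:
X(t, P) = 6*t + 36*P (X(t, P) = 6*(6*P + t) = 6*(t + 6*P) = 6*t + 36*P)
6*(X(5, p) + 5) = 6*((6*5 + 36*5) + 5) = 6*((30 + 180) + 5) = 6*(210 + 5) = 6*215 = 1290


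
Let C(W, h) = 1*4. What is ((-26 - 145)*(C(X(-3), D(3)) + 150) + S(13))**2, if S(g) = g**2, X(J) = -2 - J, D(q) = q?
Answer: 684607225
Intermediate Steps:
C(W, h) = 4
((-26 - 145)*(C(X(-3), D(3)) + 150) + S(13))**2 = ((-26 - 145)*(4 + 150) + 13**2)**2 = (-171*154 + 169)**2 = (-26334 + 169)**2 = (-26165)**2 = 684607225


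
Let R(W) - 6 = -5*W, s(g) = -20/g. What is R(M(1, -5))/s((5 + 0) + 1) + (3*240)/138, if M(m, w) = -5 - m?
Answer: -642/115 ≈ -5.5826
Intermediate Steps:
R(W) = 6 - 5*W
R(M(1, -5))/s((5 + 0) + 1) + (3*240)/138 = (6 - 5*(-5 - 1*1))/((-20/((5 + 0) + 1))) + (3*240)/138 = (6 - 5*(-5 - 1))/((-20/(5 + 1))) + 720*(1/138) = (6 - 5*(-6))/((-20/6)) + 120/23 = (6 + 30)/((-20*1/6)) + 120/23 = 36/(-10/3) + 120/23 = 36*(-3/10) + 120/23 = -54/5 + 120/23 = -642/115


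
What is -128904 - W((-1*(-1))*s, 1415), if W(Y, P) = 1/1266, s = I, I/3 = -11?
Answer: -163192465/1266 ≈ -1.2890e+5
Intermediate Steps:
I = -33 (I = 3*(-11) = -33)
s = -33
W(Y, P) = 1/1266
-128904 - W((-1*(-1))*s, 1415) = -128904 - 1*1/1266 = -128904 - 1/1266 = -163192465/1266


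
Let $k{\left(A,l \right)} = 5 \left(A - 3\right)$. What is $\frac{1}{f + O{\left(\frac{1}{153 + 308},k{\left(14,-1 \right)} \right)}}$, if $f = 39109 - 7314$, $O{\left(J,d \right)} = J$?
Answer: $\frac{461}{14657496} \approx 3.1451 \cdot 10^{-5}$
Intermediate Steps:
$k{\left(A,l \right)} = -15 + 5 A$ ($k{\left(A,l \right)} = 5 \left(-3 + A\right) = -15 + 5 A$)
$f = 31795$ ($f = 39109 - 7314 = 31795$)
$\frac{1}{f + O{\left(\frac{1}{153 + 308},k{\left(14,-1 \right)} \right)}} = \frac{1}{31795 + \frac{1}{153 + 308}} = \frac{1}{31795 + \frac{1}{461}} = \frac{1}{\frac{14657496}{461}} = \frac{461}{14657496}$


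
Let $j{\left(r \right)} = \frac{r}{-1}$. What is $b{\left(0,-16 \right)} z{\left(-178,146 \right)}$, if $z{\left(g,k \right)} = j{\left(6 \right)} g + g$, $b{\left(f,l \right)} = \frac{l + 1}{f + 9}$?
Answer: $- \frac{4450}{3} \approx -1483.3$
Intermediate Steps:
$j{\left(r \right)} = - r$ ($j{\left(r \right)} = r \left(-1\right) = - r$)
$b{\left(f,l \right)} = \frac{1 + l}{9 + f}$
$z{\left(g,k \right)} = - 5 g$ ($z{\left(g,k \right)} = \left(-1\right) 6 g + g = - 6 g + g = - 5 g$)
$b{\left(0,-16 \right)} z{\left(-178,146 \right)} = \frac{1 - 16}{9 + 0} \left(\left(-5\right) \left(-178\right)\right) = \frac{1}{9} \left(-15\right) 890 = \left(- \frac{5}{3}\right) 890 = - \frac{4450}{3}$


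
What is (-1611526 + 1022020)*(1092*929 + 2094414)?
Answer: -1832704592292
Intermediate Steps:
(-1611526 + 1022020)*(1092*929 + 2094414) = -589506*(1014468 + 2094414) = -589506*3108882 = -1832704592292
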